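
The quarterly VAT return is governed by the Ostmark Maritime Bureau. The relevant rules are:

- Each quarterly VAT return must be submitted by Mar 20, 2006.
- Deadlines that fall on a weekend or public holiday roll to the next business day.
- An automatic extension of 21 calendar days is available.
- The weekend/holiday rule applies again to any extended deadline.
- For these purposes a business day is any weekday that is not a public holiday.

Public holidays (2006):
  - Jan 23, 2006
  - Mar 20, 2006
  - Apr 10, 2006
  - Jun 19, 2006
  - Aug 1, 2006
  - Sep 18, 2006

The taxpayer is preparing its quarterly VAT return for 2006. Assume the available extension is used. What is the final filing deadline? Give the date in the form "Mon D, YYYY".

Apr 11, 2006

The statutory due date is Mar 20, 2006.
Because Mar 20, 2006 is a listed holiday, the deadline becomes Mar 21, 2006 (Tuesday).
The 21-calendar-day extension moves the deadline from Mar 21, 2006 to Apr 11, 2006.
Apr 11, 2006 falls on a Tuesday, which is a business day, so no adjustment is needed.
Final deadline: Apr 11, 2006.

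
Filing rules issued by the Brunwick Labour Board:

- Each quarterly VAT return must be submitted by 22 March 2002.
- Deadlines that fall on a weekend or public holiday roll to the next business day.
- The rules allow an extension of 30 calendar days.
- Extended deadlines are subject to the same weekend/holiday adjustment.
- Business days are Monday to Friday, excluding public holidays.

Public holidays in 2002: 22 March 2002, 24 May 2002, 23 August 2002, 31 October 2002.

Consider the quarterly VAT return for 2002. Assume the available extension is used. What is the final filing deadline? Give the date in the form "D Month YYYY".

Start from the fixed due date, 22 March 2002.
22 March 2002 falls on a listed holiday. Rolling to the next business day gives 25 March 2002, a Monday.
Add the 30 calendar-day extension to 25 March 2002: 24 April 2002.
24 April 2002 (Wednesday) is already a business day.
Deadline: 24 April 2002.

24 April 2002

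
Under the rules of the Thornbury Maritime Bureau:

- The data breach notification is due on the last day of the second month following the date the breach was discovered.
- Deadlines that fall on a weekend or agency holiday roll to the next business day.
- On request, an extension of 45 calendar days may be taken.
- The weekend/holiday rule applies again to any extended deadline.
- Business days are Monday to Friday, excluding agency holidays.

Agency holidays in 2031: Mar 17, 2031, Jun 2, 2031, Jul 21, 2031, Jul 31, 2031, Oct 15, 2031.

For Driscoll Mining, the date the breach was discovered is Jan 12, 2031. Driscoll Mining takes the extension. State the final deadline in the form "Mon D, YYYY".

May 15, 2031

2 months after Jan 12, 2031 is March 2031; that month ends on Mar 31, 2031.
Since Mar 31, 2031 is a Monday and not a holiday, the date is unchanged.
The 45-calendar-day extension moves the deadline from Mar 31, 2031 to May 15, 2031.
May 15, 2031 is a Thursday and not a listed holiday, so it stands.
The final due date is May 15, 2031.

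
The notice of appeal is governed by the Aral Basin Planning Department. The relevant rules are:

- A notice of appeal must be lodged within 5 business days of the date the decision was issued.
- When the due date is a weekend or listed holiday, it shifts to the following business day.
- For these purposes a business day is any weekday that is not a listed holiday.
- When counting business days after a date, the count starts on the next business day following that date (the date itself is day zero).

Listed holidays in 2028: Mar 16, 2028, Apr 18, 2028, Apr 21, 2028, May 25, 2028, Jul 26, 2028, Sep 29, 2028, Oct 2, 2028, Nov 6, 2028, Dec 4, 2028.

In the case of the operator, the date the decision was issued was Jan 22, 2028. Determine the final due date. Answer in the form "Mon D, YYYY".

Starting the day after Jan 22, 2028 and counting 5 business days lands on Jan 28, 2028.
Jan 28, 2028 (Friday) is already a business day.
Final deadline: Jan 28, 2028.

Jan 28, 2028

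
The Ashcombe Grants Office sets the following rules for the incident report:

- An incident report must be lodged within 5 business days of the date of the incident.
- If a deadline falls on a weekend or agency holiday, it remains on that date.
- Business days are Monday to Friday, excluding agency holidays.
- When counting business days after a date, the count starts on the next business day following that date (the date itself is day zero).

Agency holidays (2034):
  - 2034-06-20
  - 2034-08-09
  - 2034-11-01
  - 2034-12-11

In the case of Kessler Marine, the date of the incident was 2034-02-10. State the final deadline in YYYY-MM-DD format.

Starting the day after 2034-02-10 and counting 5 business days lands on 2034-02-17.
No adjustment is made for weekends or holidays, so 2034-02-17 stands.
So the filing is due 2034-02-17.

2034-02-17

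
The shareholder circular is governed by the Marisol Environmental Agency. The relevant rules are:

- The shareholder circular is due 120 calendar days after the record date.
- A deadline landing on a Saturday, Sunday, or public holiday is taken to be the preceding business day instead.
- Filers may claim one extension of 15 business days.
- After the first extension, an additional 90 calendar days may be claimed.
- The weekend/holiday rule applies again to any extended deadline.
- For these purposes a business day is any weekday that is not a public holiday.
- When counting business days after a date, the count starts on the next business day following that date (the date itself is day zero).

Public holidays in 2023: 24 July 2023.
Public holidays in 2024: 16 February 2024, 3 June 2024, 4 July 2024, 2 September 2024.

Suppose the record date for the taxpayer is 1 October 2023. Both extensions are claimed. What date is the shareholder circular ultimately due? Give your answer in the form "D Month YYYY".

From 1 October 2023, 120 calendar days later is 29 January 2024.
29 January 2024 falls on a Monday, which is a business day, so no adjustment is needed.
Applying the 15-business-day extension: 15 business days after 29 January 2024 is 20 February 2024.
Since 20 February 2024 is a Tuesday and not a holiday, the date is unchanged.
With the 90-day extension, 20 February 2024 becomes 20 May 2024.
20 May 2024 is a Monday and not a listed holiday, so it stands.
So the filing is due 20 May 2024.

20 May 2024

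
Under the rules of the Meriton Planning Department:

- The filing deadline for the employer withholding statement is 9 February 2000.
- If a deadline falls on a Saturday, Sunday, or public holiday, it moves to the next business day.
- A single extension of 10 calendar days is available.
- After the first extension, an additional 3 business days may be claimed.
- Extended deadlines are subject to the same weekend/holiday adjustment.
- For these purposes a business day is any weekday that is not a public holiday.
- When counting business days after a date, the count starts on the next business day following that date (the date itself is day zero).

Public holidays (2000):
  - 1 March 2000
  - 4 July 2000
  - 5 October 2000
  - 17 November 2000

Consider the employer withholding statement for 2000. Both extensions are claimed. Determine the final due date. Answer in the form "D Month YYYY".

24 February 2000

The statutory due date is 9 February 2000.
9 February 2000 is a Wednesday and not a listed holiday, so it stands.
With the 10-day extension, 9 February 2000 becomes 19 February 2000.
19 February 2000 is a Saturday, so it moves to the next business day, 21 February 2000 (Monday).
Counting 3 further business days from 21 February 2000 reaches 24 February 2000.
24 February 2000 falls on a Thursday, which is a business day, so no adjustment is needed.
Deadline: 24 February 2000.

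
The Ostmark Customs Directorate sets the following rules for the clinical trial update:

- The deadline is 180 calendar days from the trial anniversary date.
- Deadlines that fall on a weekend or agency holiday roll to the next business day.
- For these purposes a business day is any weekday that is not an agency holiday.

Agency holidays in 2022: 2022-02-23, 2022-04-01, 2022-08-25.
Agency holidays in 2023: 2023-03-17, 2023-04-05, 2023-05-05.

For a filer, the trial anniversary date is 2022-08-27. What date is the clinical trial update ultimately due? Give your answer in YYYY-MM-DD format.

2023-02-23

From 2022-08-27, 180 calendar days later is 2023-02-23.
Since 2023-02-23 is a Thursday and not a holiday, the date is unchanged.
The final due date is 2023-02-23.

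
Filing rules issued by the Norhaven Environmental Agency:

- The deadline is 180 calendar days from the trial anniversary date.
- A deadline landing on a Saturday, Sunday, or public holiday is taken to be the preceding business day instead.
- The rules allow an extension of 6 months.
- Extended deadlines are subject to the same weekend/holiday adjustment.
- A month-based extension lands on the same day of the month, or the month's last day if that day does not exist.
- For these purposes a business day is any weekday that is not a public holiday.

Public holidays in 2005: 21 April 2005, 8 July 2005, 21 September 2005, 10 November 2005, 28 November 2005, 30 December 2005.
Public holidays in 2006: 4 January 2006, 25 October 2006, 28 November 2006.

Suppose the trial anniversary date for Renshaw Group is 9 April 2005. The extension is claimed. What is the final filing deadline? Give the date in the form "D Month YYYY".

6 April 2006

Trigger date 9 April 2005 + 180 calendar days = 6 October 2005.
6 October 2005 falls on a Thursday, which is a business day, so no adjustment is needed.
The 6 months extension carries 6 October 2005 to 6 April 2006.
6 April 2006 falls on a Thursday, which is a business day, so no adjustment is needed.
Final deadline: 6 April 2006.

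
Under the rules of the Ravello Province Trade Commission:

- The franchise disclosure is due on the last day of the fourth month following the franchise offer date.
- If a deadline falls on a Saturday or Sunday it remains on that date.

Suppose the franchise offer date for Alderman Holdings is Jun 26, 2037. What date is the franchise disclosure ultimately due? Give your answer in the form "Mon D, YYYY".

Oct 31, 2037

4 months after Jun 26, 2037 is October 2037; that month ends on Oct 31, 2037.
Oct 31, 2037 falls on a Saturday. The rules make no weekend/holiday allowance, so it remains Oct 31, 2037.
The final due date is Oct 31, 2037.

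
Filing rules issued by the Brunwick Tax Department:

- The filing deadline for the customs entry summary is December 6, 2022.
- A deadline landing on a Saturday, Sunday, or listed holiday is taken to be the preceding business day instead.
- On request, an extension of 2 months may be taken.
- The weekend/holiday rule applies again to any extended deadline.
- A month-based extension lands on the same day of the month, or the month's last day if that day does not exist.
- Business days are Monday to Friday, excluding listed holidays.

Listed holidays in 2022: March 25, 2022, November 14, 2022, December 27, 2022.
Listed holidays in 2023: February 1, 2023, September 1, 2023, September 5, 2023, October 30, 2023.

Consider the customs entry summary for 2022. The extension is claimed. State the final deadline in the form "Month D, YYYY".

The stated deadline is December 6, 2022.
December 6, 2022 (Tuesday) is already a business day.
Add 2 months to December 6, 2022: February 6, 2023.
February 6, 2023 is a Monday and not a listed holiday, so it stands.
So the filing is due February 6, 2023.

February 6, 2023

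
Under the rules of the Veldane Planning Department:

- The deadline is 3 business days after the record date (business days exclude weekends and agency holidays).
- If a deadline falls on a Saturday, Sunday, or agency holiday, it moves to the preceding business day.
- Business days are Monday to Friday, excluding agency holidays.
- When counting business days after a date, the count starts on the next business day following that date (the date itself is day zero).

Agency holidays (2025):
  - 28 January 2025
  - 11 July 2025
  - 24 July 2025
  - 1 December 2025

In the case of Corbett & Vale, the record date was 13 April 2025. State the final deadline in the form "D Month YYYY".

3 business days after 13 April 2025, excluding weekends and holidays, is 16 April 2025.
Since 16 April 2025 is a Wednesday and not a holiday, the date is unchanged.
Deadline: 16 April 2025.

16 April 2025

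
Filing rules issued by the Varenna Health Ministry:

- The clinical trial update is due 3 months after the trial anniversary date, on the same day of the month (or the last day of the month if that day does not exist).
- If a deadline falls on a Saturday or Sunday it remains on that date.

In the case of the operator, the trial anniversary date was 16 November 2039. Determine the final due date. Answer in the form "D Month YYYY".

16 February 2040

3 months from 16 November 2039 is 16 February 2040.
16 February 2040 is a Thursday; no weekend or holiday adjustment applies.
So the filing is due 16 February 2040.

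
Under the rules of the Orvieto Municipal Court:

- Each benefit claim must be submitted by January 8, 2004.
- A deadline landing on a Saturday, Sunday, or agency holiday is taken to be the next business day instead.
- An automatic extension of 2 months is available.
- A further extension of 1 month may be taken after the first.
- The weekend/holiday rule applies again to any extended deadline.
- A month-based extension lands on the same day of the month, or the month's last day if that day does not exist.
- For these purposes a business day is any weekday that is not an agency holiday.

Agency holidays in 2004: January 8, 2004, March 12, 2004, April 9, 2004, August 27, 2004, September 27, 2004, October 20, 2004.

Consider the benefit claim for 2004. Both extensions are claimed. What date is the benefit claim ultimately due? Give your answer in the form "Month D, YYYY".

The statutory due date is January 8, 2004.
Because January 8, 2004 is a listed holiday, the deadline becomes January 9, 2004 (Friday).
Applying the 2 months extension: 2 months after January 9, 2004 is March 9, 2004.
Since March 9, 2004 is a Tuesday and not a holiday, the date is unchanged.
The 1 month extension carries March 9, 2004 to April 9, 2004.
April 9, 2004 falls on a listed holiday. Rolling to the next business day gives April 12, 2004, a Monday.
The final due date is April 12, 2004.

April 12, 2004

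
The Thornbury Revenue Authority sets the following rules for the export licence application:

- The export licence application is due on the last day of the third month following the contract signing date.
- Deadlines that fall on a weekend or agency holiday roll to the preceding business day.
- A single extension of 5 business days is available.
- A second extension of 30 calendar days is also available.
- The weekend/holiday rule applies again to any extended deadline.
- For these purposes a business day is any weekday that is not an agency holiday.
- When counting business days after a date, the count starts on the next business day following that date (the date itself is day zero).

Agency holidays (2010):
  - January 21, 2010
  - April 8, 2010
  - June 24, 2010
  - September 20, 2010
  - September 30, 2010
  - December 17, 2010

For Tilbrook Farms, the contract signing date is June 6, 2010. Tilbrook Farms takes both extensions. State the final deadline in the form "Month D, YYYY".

3 months after June 6, 2010 falls in September 2010; the last day of that month is September 30, 2010.
Because September 30, 2010 is a listed holiday, the deadline becomes September 29, 2010 (Wednesday).
The 5-business-day extension runs from September 29, 2010 to October 7, 2010.
October 7, 2010 falls on a Thursday, which is a business day, so no adjustment is needed.
Add the 30 calendar-day extension to October 7, 2010: November 6, 2010.
Because November 6, 2010 is a Saturday, the deadline becomes November 5, 2010 (Friday).
Final deadline: November 5, 2010.

November 5, 2010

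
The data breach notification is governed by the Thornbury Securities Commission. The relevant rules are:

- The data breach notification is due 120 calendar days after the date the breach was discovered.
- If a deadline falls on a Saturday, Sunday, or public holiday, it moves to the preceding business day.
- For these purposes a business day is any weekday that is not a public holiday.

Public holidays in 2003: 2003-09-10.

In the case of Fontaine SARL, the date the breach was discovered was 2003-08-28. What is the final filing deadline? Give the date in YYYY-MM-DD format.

2003-12-26

From 2003-08-28, 120 calendar days later is 2003-12-26.
Since 2003-12-26 is a Friday and not a holiday, the date is unchanged.
So the filing is due 2003-12-26.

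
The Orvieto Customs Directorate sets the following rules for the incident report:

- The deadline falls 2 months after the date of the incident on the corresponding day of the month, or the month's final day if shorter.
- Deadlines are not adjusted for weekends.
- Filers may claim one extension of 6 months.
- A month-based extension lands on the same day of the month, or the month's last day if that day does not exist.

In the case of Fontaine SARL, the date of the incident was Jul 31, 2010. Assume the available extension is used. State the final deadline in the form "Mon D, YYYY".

2 months after Jul 31, 2010, on the same day of the month, is Sep 30, 2010 (day 31 does not exist in September, so the month's last day is used).
No adjustment is made for weekends or holidays, so Sep 30, 2010 stands.
Add 6 months to Sep 30, 2010: Mar 30, 2011.
Mar 30, 2011 is a Wednesday; no weekend or holiday adjustment applies.
So the filing is due Mar 30, 2011.

Mar 30, 2011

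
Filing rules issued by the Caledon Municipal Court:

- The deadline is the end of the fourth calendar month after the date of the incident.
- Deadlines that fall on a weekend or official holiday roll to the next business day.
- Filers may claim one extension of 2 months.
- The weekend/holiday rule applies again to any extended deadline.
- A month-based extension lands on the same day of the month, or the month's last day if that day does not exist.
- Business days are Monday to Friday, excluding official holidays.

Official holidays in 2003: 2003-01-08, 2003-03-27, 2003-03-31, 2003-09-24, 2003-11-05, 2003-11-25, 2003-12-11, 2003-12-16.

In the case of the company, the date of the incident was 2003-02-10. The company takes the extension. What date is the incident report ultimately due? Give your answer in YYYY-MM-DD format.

4 months after 2003-02-10 falls in June 2003; the last day of that month is 2003-06-30.
2003-06-30 is a Monday and not a listed holiday, so it stands.
Add 2 months to 2003-06-30: 2003-08-30.
2003-08-30 is a Saturday, so it moves to the next business day, 2003-09-01 (Monday).
Final deadline: 2003-09-01.

2003-09-01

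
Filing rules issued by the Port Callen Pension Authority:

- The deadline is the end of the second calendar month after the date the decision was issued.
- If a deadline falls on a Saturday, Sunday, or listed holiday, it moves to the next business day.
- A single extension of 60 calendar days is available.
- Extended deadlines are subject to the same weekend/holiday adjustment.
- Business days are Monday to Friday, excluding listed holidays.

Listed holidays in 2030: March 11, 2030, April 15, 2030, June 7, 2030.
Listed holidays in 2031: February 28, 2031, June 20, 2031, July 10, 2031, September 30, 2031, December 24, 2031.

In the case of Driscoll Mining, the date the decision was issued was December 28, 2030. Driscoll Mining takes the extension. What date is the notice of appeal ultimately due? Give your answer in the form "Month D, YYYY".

May 2, 2031

The second month after December 28, 2030 is February 2031, whose last day is February 28, 2031.
February 28, 2031 falls on a listed holiday. Rolling to the next business day gives March 3, 2031, a Monday.
With the 60-day extension, March 3, 2031 becomes May 2, 2031.
May 2, 2031 (Friday) is already a business day.
So the filing is due May 2, 2031.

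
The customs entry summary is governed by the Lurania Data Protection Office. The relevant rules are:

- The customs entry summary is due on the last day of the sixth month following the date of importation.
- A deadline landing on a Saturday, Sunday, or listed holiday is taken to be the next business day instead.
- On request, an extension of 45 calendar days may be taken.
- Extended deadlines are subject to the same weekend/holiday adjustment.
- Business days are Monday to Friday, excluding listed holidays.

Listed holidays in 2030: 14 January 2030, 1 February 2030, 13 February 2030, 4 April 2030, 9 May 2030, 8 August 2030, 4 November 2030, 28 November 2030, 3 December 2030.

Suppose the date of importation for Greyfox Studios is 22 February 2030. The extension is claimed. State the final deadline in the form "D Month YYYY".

6 months after 22 February 2030 falls in August 2030; the last day of that month is 31 August 2030.
31 August 2030 is a Saturday, so it moves to the next business day, 2 September 2030 (Monday).
Add the 45 calendar-day extension to 2 September 2030: 17 October 2030.
17 October 2030 is a Thursday and not a listed holiday, so it stands.
The final due date is 17 October 2030.

17 October 2030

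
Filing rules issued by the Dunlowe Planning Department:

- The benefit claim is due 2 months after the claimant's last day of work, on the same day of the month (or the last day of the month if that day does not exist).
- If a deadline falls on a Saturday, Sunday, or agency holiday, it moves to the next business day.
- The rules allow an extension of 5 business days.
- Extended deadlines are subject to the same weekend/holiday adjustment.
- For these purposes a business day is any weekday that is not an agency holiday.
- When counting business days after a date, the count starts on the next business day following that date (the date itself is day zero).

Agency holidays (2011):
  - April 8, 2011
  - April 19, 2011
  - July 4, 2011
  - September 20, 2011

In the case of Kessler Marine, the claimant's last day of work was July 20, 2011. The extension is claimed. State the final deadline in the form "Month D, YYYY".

September 28, 2011

2 months from July 20, 2011 is September 20, 2011.
September 20, 2011 is a listed holiday, so it moves to the next business day, September 21, 2011 (Wednesday).
Applying the 5-business-day extension: 5 business days after September 21, 2011 is September 28, 2011.
September 28, 2011 is a Wednesday and not a listed holiday, so it stands.
The final due date is September 28, 2011.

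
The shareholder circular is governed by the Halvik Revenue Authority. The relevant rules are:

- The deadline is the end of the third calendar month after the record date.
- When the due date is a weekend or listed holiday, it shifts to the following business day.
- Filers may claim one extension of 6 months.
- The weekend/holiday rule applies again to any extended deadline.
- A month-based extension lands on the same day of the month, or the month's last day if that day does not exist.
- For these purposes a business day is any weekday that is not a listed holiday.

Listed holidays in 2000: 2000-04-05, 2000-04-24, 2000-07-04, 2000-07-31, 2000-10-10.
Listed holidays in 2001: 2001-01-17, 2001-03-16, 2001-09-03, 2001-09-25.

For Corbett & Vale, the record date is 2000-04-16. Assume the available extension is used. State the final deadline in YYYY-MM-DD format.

The third month after 2000-04-16 is July 2000, whose last day is 2000-07-31.
2000-07-31 is a listed holiday, so it moves to the next business day, 2000-08-01 (Tuesday).
Applying the 6 months extension: 6 months after 2000-08-01 is 2001-02-01.
2001-02-01 (Thursday) is already a business day.
So the filing is due 2001-02-01.

2001-02-01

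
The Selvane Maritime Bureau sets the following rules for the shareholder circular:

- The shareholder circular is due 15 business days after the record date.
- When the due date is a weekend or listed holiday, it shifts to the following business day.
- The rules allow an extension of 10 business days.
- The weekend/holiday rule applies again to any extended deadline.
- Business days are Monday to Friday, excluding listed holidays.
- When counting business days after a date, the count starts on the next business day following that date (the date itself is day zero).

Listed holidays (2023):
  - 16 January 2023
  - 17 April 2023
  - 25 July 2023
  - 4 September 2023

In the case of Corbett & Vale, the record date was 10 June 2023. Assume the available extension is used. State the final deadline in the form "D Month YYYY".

14 July 2023

Counting 15 business days after 10 June 2023 (skipping weekends and listed holidays) reaches 30 June 2023.
Since 30 June 2023 is a Friday and not a holiday, the date is unchanged.
The 10-business-day extension runs from 30 June 2023 to 14 July 2023.
14 July 2023 falls on a Friday, which is a business day, so no adjustment is needed.
Deadline: 14 July 2023.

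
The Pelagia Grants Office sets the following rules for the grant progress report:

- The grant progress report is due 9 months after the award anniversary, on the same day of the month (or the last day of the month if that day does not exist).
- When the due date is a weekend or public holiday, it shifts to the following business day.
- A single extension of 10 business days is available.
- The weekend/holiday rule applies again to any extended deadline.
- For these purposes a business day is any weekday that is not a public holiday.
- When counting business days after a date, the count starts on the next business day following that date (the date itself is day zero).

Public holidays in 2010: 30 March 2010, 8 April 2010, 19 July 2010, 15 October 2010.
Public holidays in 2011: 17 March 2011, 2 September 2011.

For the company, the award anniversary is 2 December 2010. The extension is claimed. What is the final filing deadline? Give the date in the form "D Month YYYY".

19 September 2011

9 months from 2 December 2010 is 2 September 2011.
2 September 2011 falls on a listed holiday. Rolling to the next business day gives 5 September 2011, a Monday.
Counting 10 further business days from 5 September 2011 reaches 19 September 2011.
19 September 2011 is a Monday and not a listed holiday, so it stands.
So the filing is due 19 September 2011.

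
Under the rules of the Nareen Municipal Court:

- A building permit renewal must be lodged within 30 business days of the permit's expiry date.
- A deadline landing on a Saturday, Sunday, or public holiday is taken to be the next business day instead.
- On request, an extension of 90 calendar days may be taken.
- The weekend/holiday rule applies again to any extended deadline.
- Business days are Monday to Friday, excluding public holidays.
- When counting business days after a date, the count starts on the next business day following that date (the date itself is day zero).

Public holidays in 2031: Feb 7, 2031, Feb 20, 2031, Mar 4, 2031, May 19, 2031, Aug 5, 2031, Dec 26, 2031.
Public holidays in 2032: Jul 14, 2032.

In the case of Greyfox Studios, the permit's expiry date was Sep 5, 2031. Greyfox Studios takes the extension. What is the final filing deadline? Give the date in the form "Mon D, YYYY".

Starting the day after Sep 5, 2031 and counting 30 business days lands on Oct 17, 2031.
Oct 17, 2031 (Friday) is already a business day.
With the 90-day extension, Oct 17, 2031 becomes Jan 15, 2032.
Since Jan 15, 2032 is a Thursday and not a holiday, the date is unchanged.
So the filing is due Jan 15, 2032.

Jan 15, 2032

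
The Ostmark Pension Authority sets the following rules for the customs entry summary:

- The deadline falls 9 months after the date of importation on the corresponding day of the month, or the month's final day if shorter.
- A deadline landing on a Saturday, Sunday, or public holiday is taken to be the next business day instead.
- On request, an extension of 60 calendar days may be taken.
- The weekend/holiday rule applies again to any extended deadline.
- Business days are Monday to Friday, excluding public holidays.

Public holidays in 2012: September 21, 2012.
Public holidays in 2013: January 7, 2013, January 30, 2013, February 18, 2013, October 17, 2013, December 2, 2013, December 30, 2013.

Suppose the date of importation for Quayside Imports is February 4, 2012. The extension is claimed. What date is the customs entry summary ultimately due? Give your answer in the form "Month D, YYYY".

9 months after February 4, 2012, on the same day of the month, is November 4, 2012.
November 4, 2012 is a Sunday, so it moves to the next business day, November 5, 2012 (Monday).
Add the 60 calendar-day extension to November 5, 2012: January 4, 2013.
Since January 4, 2013 is a Friday and not a holiday, the date is unchanged.
Final deadline: January 4, 2013.

January 4, 2013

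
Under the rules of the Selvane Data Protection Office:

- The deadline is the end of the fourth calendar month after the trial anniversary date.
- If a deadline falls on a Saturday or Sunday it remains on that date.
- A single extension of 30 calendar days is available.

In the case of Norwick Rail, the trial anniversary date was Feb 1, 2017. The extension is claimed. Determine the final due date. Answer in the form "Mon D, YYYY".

Jul 30, 2017

The fourth month after Feb 1, 2017 is June 2017, whose last day is Jun 30, 2017.
No adjustment is made for weekends or holidays, so Jun 30, 2017 stands.
With the 30-day extension, Jun 30, 2017 becomes Jul 30, 2017.
Jul 30, 2017 is a Sunday; no weekend or holiday adjustment applies.
Final deadline: Jul 30, 2017.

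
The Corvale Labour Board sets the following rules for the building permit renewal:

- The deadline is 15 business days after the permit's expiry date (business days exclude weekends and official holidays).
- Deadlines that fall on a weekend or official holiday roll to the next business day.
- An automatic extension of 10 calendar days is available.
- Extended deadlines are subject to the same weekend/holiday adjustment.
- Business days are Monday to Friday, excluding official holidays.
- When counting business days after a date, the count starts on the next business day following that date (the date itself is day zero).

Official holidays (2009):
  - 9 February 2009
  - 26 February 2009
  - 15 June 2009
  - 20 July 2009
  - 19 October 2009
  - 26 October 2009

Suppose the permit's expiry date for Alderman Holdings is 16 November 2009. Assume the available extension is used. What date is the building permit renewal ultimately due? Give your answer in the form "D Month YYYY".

17 December 2009

Starting the day after 16 November 2009 and counting 15 business days lands on 7 December 2009.
7 December 2009 falls on a Monday, which is a business day, so no adjustment is needed.
Applying the 10-calendar-day extension: 7 December 2009 + 10 days = 17 December 2009.
17 December 2009 is a Thursday and not a listed holiday, so it stands.
The final due date is 17 December 2009.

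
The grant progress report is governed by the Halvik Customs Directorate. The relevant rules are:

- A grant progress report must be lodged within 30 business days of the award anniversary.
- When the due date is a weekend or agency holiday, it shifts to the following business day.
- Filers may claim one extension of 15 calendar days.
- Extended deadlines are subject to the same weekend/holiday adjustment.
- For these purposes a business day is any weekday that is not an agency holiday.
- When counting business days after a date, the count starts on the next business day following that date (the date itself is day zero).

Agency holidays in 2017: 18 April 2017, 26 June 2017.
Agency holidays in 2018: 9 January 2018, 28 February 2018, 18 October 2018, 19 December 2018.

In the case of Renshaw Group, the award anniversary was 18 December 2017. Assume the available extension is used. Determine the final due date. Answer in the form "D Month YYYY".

14 February 2018

Starting the day after 18 December 2017 and counting 30 business days lands on 30 January 2018.
Since 30 January 2018 is a Tuesday and not a holiday, the date is unchanged.
Add the 15 calendar-day extension to 30 January 2018: 14 February 2018.
14 February 2018 falls on a Wednesday, which is a business day, so no adjustment is needed.
Final deadline: 14 February 2018.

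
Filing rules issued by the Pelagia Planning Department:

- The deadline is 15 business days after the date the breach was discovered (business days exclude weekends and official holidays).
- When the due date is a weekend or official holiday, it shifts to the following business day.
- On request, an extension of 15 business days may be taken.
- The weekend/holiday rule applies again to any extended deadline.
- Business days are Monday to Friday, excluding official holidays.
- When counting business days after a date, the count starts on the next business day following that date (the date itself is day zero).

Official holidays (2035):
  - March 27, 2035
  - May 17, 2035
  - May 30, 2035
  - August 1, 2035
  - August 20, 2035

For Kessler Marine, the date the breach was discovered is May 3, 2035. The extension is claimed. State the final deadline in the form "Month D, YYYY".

15 business days after May 3, 2035, excluding weekends and holidays, is May 25, 2035.
May 25, 2035 (Friday) is already a business day.
Applying the 15-business-day extension: 15 business days after May 25, 2035 is June 18, 2035.
June 18, 2035 falls on a Monday, which is a business day, so no adjustment is needed.
The final due date is June 18, 2035.

June 18, 2035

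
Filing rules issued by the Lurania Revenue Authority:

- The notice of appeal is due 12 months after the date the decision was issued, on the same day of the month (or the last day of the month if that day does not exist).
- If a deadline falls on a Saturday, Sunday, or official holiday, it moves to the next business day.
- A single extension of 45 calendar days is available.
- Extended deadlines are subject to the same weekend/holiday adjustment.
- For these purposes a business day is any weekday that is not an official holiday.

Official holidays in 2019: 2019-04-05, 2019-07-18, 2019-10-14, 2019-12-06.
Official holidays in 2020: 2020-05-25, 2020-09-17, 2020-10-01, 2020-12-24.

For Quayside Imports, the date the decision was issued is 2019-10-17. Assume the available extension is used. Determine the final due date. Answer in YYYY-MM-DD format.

2020-12-03

12 months from 2019-10-17 is 2020-10-17.
2020-10-17 falls on a Saturday. Rolling to the next business day gives 2020-10-19, a Monday.
Add the 45 calendar-day extension to 2020-10-19: 2020-12-03.
Since 2020-12-03 is a Thursday and not a holiday, the date is unchanged.
So the filing is due 2020-12-03.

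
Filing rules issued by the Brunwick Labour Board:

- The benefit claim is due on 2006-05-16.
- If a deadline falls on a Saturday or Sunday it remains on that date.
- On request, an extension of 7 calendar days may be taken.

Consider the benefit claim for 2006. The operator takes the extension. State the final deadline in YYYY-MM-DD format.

The stated deadline is 2006-05-16.
2006-05-16 is a Tuesday; no weekend or holiday adjustment applies.
Applying the 7-calendar-day extension: 2006-05-16 + 7 days = 2006-05-23.
2006-05-23 is a Tuesday; no weekend or holiday adjustment applies.
The final due date is 2006-05-23.

2006-05-23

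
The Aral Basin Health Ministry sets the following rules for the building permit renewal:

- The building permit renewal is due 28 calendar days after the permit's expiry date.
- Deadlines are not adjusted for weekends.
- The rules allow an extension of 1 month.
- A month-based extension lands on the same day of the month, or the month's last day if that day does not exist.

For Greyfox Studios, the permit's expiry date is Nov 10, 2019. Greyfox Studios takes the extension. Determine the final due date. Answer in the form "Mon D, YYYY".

28 calendar days after Nov 10, 2019 is Dec 8, 2019.
Dec 8, 2019 falls on a Sunday. The rules make no weekend/holiday allowance, so it remains Dec 8, 2019.
Applying the 1 month extension: 1 month after Dec 8, 2019 is Jan 8, 2020.
Jan 8, 2020 is a Wednesday; no weekend or holiday adjustment applies.
Deadline: Jan 8, 2020.

Jan 8, 2020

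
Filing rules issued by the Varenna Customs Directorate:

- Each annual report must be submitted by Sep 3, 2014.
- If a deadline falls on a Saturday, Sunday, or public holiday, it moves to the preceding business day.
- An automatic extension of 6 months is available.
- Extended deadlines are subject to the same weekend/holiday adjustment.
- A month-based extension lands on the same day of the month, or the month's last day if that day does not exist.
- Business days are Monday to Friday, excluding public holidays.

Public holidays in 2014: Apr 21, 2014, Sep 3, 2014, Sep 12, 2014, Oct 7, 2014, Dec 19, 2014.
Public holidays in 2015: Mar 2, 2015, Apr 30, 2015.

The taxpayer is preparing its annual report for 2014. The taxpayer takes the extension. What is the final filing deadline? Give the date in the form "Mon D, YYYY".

Feb 27, 2015

Start from the fixed due date, Sep 3, 2014.
Sep 3, 2014 is a listed holiday; the preceding business day is Sep 2, 2014 (Tuesday).
Applying the 6 months extension: 6 months after Sep 2, 2014 is Mar 2, 2015.
Mar 2, 2015 is a listed holiday; the preceding business day is Feb 27, 2015 (Friday).
Deadline: Feb 27, 2015.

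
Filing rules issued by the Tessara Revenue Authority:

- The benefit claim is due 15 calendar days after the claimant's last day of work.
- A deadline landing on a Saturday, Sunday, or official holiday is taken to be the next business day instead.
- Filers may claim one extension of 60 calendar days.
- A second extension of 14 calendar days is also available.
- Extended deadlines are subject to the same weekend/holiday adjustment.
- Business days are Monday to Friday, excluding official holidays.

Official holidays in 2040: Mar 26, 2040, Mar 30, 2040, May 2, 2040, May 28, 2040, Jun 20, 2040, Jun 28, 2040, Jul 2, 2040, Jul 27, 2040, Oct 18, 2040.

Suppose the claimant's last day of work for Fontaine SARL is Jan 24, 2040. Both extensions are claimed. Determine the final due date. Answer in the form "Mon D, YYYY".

Apr 23, 2040

Adding 15 calendar days to Jan 24, 2040 gives Feb 8, 2040.
Since Feb 8, 2040 is a Wednesday and not a holiday, the date is unchanged.
The 60-calendar-day extension moves the deadline from Feb 8, 2040 to Apr 8, 2040.
Because Apr 8, 2040 is a Sunday, the deadline becomes Apr 9, 2040 (Monday).
With the 14-day extension, Apr 9, 2040 becomes Apr 23, 2040.
Apr 23, 2040 is a Monday and not a listed holiday, so it stands.
Deadline: Apr 23, 2040.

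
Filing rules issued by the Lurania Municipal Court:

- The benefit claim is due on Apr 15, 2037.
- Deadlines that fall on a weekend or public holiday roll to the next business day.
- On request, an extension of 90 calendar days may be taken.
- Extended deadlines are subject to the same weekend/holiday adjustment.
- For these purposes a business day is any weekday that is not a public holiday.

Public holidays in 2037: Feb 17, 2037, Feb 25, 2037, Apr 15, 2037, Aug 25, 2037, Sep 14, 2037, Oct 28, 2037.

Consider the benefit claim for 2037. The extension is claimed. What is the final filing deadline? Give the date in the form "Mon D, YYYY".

Jul 15, 2037

The statutory due date is Apr 15, 2037.
Apr 15, 2037 is a listed holiday; the next business day is Apr 16, 2037 (Thursday).
The 90-calendar-day extension moves the deadline from Apr 16, 2037 to Jul 15, 2037.
Jul 15, 2037 is a Wednesday and not a listed holiday, so it stands.
The final due date is Jul 15, 2037.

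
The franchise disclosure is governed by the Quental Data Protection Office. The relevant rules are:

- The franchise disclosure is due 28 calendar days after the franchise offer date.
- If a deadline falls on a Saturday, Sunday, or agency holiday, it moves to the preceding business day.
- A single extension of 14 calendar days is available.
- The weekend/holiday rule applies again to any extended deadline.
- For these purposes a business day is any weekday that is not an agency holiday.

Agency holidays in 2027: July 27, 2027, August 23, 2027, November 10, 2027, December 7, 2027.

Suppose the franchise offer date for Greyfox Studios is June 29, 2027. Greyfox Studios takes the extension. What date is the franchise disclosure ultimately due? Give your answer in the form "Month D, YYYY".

August 9, 2027

28 calendar days after June 29, 2027 is July 27, 2027.
July 27, 2027 is a listed holiday, so it moves to the preceding business day, July 26, 2027 (Monday).
Add the 14 calendar-day extension to July 26, 2027: August 9, 2027.
August 9, 2027 is a Monday and not a listed holiday, so it stands.
The final due date is August 9, 2027.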